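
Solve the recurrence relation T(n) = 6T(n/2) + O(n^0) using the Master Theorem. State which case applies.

Master Theorem for T(n) = 6T(n/2) + O(n^0):

a = 6, b = 2, c = 0
log_b(a) = log_2(6) = 2.5850

Case 1: c = 0 < log_2(6) = 2.5850
T(n) = O(n^(log_2 6))

For T(n) = 6T(n/2) + O(n^0): log_2(6) = 2.5850. This is Case 1 of the Master Theorem (c < log_b(a), work dominated by leaves), giving O(n^(log_2 6)).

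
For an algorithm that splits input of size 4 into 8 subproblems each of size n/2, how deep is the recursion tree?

For divide and conquer with division factor 2:

Problem sizes at each level:
Level 0: 4
Level 1: 2
Level 2: 1

The root is level 0 and the size-1 base case is level 2 (the tree spans levels 0 through 2, i.e. 3 levels counting the root), so the depth is the number of divisions: log_2(4) = 2

The recursion tree depth is log_2(4) = 2. At each level, the problem size is divided by 2, so it takes 2 divisions to reduce to a base case of size 1. The algorithm makes 8 recursive calls at each level.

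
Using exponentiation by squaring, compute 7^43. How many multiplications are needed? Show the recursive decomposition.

Computing 7^43 by squaring (build up from 7^1; each line after the first costs one multiplication):

7^1 = 7
7^2 = (7^1)^2 = 7^2 = 49
7^4 = (7^2)^2 = 49^2 = 2401
7^5 = 7 * 7^4 = 7 * 2401 = 16807
7^10 = (7^5)^2 = 16807^2 = 282475249
7^20 = (7^10)^2 = 282475249^2 = 79792266297612001
7^21 = 7 * 7^20 = 7 * 79792266297612001 = 558545864083284007
7^42 = (7^21)^2 = 558545864083284007^2 = 311973482284542371301330321821976049
7^43 = 7 * 7^42 = 7 * 311973482284542371301330321821976049 = 2183814375991796599109312252753832343

Result: 2183814375991796599109312252753832343
Multiplications needed: 8 (8 lines after 7^1)

7^43 = 2183814375991796599109312252753832343. Using exponentiation by squaring, this requires 8 multiplications. The key idea: if the exponent is even, square the half-power; if odd, multiply by the base once.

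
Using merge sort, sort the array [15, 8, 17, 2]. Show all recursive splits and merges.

Merge sort trace:

Split: [15, 8, 17, 2] -> [15, 8] and [17, 2]
  Split: [15, 8] -> [15] and [8]
  Merge: [15] + [8] -> [8, 15]
  Split: [17, 2] -> [17] and [2]
  Merge: [17] + [2] -> [2, 17]
Merge: [8, 15] + [2, 17] -> [2, 8, 15, 17]

Final sorted array: [2, 8, 15, 17]

The merge sort proceeds by recursively splitting the array and merging sorted halves.
After all merges, the sorted array is [2, 8, 15, 17].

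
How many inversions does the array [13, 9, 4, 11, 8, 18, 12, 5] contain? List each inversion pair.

Finding inversions in [13, 9, 4, 11, 8, 18, 12, 5]:

(0, 1): arr[0]=13 > arr[1]=9
(0, 2): arr[0]=13 > arr[2]=4
(0, 3): arr[0]=13 > arr[3]=11
(0, 4): arr[0]=13 > arr[4]=8
(0, 6): arr[0]=13 > arr[6]=12
(0, 7): arr[0]=13 > arr[7]=5
(1, 2): arr[1]=9 > arr[2]=4
(1, 4): arr[1]=9 > arr[4]=8
(1, 7): arr[1]=9 > arr[7]=5
(3, 4): arr[3]=11 > arr[4]=8
(3, 7): arr[3]=11 > arr[7]=5
(4, 7): arr[4]=8 > arr[7]=5
(5, 6): arr[5]=18 > arr[6]=12
(5, 7): arr[5]=18 > arr[7]=5
(6, 7): arr[6]=12 > arr[7]=5

Total inversions: 15

The array has 15 inversion(s): (0,1), (0,2), (0,3), (0,4), (0,6), (0,7), (1,2), (1,4), (1,7), (3,4), (3,7), (4,7), (5,6), (5,7), (6,7). Each pair (i,j) satisfies i < j and arr[i] > arr[j].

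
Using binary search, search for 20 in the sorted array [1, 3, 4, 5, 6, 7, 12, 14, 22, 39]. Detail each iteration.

Binary search for 20 in [1, 3, 4, 5, 6, 7, 12, 14, 22, 39]:

lo=0, hi=9, mid=4, arr[mid]=6 -> 6 < 20, search right half
lo=5, hi=9, mid=7, arr[mid]=14 -> 14 < 20, search right half
lo=8, hi=9, mid=8, arr[mid]=22 -> 22 > 20, search left half
lo=8 > hi=7, target 20 not found

Binary search determines that 20 is not in the array after 3 comparisons. The search space was exhausted without finding the target.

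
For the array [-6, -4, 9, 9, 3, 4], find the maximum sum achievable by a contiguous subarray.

Using Kadane's algorithm on [-6, -4, 9, 9, 3, 4]:

Scanning through the array:
Position 1 (value -4): max_ending_here = -4, max_so_far = -4
Position 2 (value 9): max_ending_here = 9, max_so_far = 9
Position 3 (value 9): max_ending_here = 18, max_so_far = 18
Position 4 (value 3): max_ending_here = 21, max_so_far = 21
Position 5 (value 4): max_ending_here = 25, max_so_far = 25

Maximum subarray: [9, 9, 3, 4]
Maximum sum: 25

The maximum subarray is [9, 9, 3, 4] with sum 25. This subarray runs from index 2 to index 5.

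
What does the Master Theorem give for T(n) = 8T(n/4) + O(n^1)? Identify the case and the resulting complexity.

Master Theorem for T(n) = 8T(n/4) + O(n^1):

a = 8, b = 4, c = 1
log_b(a) = log_4(8) = 1.5000

Case 1: c = 1 < log_4(8) = 1.5000
T(n) = O(n^(log_4 8))

For T(n) = 8T(n/4) + O(n^1): log_4(8) = 1.5000. This is Case 1 of the Master Theorem (c < log_b(a), work dominated by leaves), giving O(n^(log_4 8)).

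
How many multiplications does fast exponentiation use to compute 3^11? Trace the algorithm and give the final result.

Computing 3^11 by squaring (build up from 3^1; each line after the first costs one multiplication):

3^1 = 3
3^2 = (3^1)^2 = 3^2 = 9
3^4 = (3^2)^2 = 9^2 = 81
3^5 = 3 * 3^4 = 3 * 81 = 243
3^10 = (3^5)^2 = 243^2 = 59049
3^11 = 3 * 3^10 = 3 * 59049 = 177147

Result: 177147
Multiplications needed: 5 (5 lines after 3^1)

3^11 = 177147. Using exponentiation by squaring, this requires 5 multiplications. The key idea: if the exponent is even, square the half-power; if odd, multiply by the base once.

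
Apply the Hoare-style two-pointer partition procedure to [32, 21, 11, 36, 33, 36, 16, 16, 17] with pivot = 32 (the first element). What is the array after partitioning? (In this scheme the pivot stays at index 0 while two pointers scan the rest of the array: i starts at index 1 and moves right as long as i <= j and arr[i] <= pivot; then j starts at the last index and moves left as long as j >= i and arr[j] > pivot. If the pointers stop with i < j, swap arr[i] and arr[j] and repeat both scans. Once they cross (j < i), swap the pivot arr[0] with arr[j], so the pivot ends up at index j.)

Hoare-style two-pointer partition with pivot = 32:

Initial array: [32, 21, 11, 36, 33, 36, 16, 16, 17]

Pointers start at i = 1, j = 8.
i stops at index 3 (arr[3]=36 > 32), j stops at index 8 (arr[8]=17 <= 32): swap arr[3] and arr[8], array becomes [32, 21, 11, 17, 33, 36, 16, 16, 36]
i stops at index 4 (arr[4]=33 > 32), j stops at index 7 (arr[7]=16 <= 32): swap arr[4] and arr[7], array becomes [32, 21, 11, 17, 16, 36, 16, 33, 36]
i stops at index 5 (arr[5]=36 > 32), j stops at index 6 (arr[6]=16 <= 32): swap arr[5] and arr[6], array becomes [32, 21, 11, 17, 16, 16, 36, 33, 36]
i ends at 6, j ends at 5: the pointers have crossed (j < i), so scanning stops.

Swap pivot arr[0] with arr[5] to place pivot at position 5: [16, 21, 11, 17, 16, 32, 36, 33, 36]
Pivot position: 5

After partitioning with pivot 32, the array becomes [16, 21, 11, 17, 16, 32, 36, 33, 36]. The pivot is placed at index 5. All elements to the left of the pivot are <= 32, and all elements to the right are > 32.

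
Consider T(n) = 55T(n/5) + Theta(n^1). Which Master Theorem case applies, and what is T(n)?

Master Theorem for T(n) = 55T(n/5) + O(n^1):

a = 55, b = 5, c = 1
log_b(a) = log_5(55) = 2.4899

Case 1: c = 1 < log_5(55) = 2.4899
T(n) = O(n^(log_5 55))

For T(n) = 55T(n/5) + O(n^1): log_5(55) = 2.4899. This is Case 1 of the Master Theorem (c < log_b(a), work dominated by leaves), giving O(n^(log_5 55)).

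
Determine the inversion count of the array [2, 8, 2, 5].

Finding inversions in [2, 8, 2, 5]:

(1, 2): arr[1]=8 > arr[2]=2
(1, 3): arr[1]=8 > arr[3]=5

Total inversions: 2

The array has 2 inversion(s): (1,2), (1,3). Each pair (i,j) satisfies i < j and arr[i] > arr[j].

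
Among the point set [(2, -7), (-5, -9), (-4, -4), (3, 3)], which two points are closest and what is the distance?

Computing all pairwise distances among 4 points:

d((2, -7), (-5, -9)) = 7.2801
d((2, -7), (-4, -4)) = 6.7082
d((2, -7), (3, 3)) = 10.0499
d((-5, -9), (-4, -4)) = 5.099 <-- minimum
d((-5, -9), (3, 3)) = 14.4222
d((-4, -4), (3, 3)) = 9.8995

Closest pair: (-5, -9) and (-4, -4) with distance 5.099

The closest pair is (-5, -9) and (-4, -4) with Euclidean distance 5.099. For 4 points, brute-force pairwise comparison is shown above. For large n, the divide-and-conquer algorithm (sort by x, recurse on halves, check the dividing strip) achieves O(n log n).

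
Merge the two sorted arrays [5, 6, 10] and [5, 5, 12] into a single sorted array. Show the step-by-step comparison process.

Merging process:

Compare 5 vs 5: take 5 from left. Merged: [5]
Compare 6 vs 5: take 5 from right. Merged: [5, 5]
Compare 6 vs 5: take 5 from right. Merged: [5, 5, 5]
Compare 6 vs 12: take 6 from left. Merged: [5, 5, 5, 6]
Compare 10 vs 12: take 10 from left. Merged: [5, 5, 5, 6, 10]
Append remaining from right: [12]. Merged: [5, 5, 5, 6, 10, 12]

Final merged array: [5, 5, 5, 6, 10, 12]
Total comparisons: 5

The merged array is [5, 5, 5, 6, 10, 12], requiring 5 comparisons. The merge step runs in O(n) time where n is the total number of elements.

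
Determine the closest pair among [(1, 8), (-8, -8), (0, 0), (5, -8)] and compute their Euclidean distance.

Computing all pairwise distances among 4 points:

d((1, 8), (-8, -8)) = 18.3576
d((1, 8), (0, 0)) = 8.0623 <-- minimum
d((1, 8), (5, -8)) = 16.4924
d((-8, -8), (0, 0)) = 11.3137
d((-8, -8), (5, -8)) = 13.0
d((0, 0), (5, -8)) = 9.434

Closest pair: (1, 8) and (0, 0) with distance 8.0623

The closest pair is (1, 8) and (0, 0) with Euclidean distance 8.0623. For 4 points, brute-force pairwise comparison is shown above. For large n, the divide-and-conquer algorithm (sort by x, recurse on halves, check the dividing strip) achieves O(n log n).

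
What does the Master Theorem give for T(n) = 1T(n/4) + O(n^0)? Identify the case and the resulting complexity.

Master Theorem for T(n) = 1T(n/4) + O(n^0):

a = 1, b = 4, c = 0
log_b(a) = log_4(1) = 0.0000

Case 2: c = 0 = log_4(1) = 0.0000
T(n) = O(n^0 log n) = O(log n)

For T(n) = 1T(n/4) + O(n^0): log_4(1) = 0.0000. This is Case 2 of the Master Theorem (c = log_b(a), equal work at all levels), giving O(log n).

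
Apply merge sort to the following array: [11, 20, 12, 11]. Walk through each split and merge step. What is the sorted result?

Merge sort trace:

Split: [11, 20, 12, 11] -> [11, 20] and [12, 11]
  Split: [11, 20] -> [11] and [20]
  Merge: [11] + [20] -> [11, 20]
  Split: [12, 11] -> [12] and [11]
  Merge: [12] + [11] -> [11, 12]
Merge: [11, 20] + [11, 12] -> [11, 11, 12, 20]

Final sorted array: [11, 11, 12, 20]

The merge sort proceeds by recursively splitting the array and merging sorted halves.
After all merges, the sorted array is [11, 11, 12, 20].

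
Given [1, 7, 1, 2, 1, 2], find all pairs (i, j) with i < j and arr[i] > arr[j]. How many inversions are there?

Finding inversions in [1, 7, 1, 2, 1, 2]:

(1, 2): arr[1]=7 > arr[2]=1
(1, 3): arr[1]=7 > arr[3]=2
(1, 4): arr[1]=7 > arr[4]=1
(1, 5): arr[1]=7 > arr[5]=2
(3, 4): arr[3]=2 > arr[4]=1

Total inversions: 5

The array has 5 inversion(s): (1,2), (1,3), (1,4), (1,5), (3,4). Each pair (i,j) satisfies i < j and arr[i] > arr[j].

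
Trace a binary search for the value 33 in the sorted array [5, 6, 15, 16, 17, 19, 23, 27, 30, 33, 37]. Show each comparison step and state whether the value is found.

Binary search for 33 in [5, 6, 15, 16, 17, 19, 23, 27, 30, 33, 37]:

lo=0, hi=10, mid=5, arr[mid]=19 -> 19 < 33, search right half
lo=6, hi=10, mid=8, arr[mid]=30 -> 30 < 33, search right half
lo=9, hi=10, mid=9, arr[mid]=33 -> Found target at index 9!

Binary search finds 33 at index 9 after 3 comparisons. The search repeatedly halves the search space by comparing with the middle element.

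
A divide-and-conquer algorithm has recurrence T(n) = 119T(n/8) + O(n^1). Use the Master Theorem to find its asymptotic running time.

Master Theorem for T(n) = 119T(n/8) + O(n^1):

a = 119, b = 8, c = 1
log_b(a) = log_8(119) = 2.2983

Case 1: c = 1 < log_8(119) = 2.2983
T(n) = O(n^(log_8 119))

For T(n) = 119T(n/8) + O(n^1): log_8(119) = 2.2983. This is Case 1 of the Master Theorem (c < log_b(a), work dominated by leaves), giving O(n^(log_8 119)).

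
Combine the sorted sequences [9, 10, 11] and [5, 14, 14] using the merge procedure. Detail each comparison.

Merging process:

Compare 9 vs 5: take 5 from right. Merged: [5]
Compare 9 vs 14: take 9 from left. Merged: [5, 9]
Compare 10 vs 14: take 10 from left. Merged: [5, 9, 10]
Compare 11 vs 14: take 11 from left. Merged: [5, 9, 10, 11]
Append remaining from right: [14, 14]. Merged: [5, 9, 10, 11, 14, 14]

Final merged array: [5, 9, 10, 11, 14, 14]
Total comparisons: 4

The merged array is [5, 9, 10, 11, 14, 14], requiring 4 comparisons. The merge step runs in O(n) time where n is the total number of elements.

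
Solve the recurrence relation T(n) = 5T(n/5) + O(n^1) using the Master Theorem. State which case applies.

Master Theorem for T(n) = 5T(n/5) + O(n^1):

a = 5, b = 5, c = 1
log_b(a) = log_5(5) = 1.0000

Case 2: c = 1 = log_5(5) = 1.0000
T(n) = O(n^1 log n) = O(n log n)

For T(n) = 5T(n/5) + O(n^1): log_5(5) = 1.0000. This is Case 2 of the Master Theorem (c = log_b(a), equal work at all levels), giving O(n log n).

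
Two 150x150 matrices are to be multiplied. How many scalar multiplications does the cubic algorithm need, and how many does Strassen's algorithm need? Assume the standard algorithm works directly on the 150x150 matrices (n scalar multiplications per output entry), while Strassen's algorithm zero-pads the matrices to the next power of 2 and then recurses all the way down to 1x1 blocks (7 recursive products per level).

Matrix multiplication for 150x150 matrices:

Strassen's algorithm requires power-of-2 dimensions. Pad 150x150 to 256x256 (next power of 2).

Standard algorithm: 150^3 = 3375000 multiplications
Strassen's algorithm: 7^(log2(256)) = 7^8 = 5764801 multiplications
Difference: 3375000 - 5764801 = -2389801 (Strassen uses MORE here due to padding overhead — for small or just-over-power-of-2 n, padding can outweigh the per-level savings)

Standard: 3375000 multiplications (150^3). Strassen: 5764801 multiplications (7^8, after padding to 256x256). Strassen reduces 8 recursive multiplications to 7 at each level.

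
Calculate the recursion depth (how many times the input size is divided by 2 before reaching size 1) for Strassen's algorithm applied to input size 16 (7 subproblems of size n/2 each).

For divide and conquer with division factor 2:

Problem sizes at each level:
Level 0: 16
Level 1: 8
Level 2: 4
Level 3: 2
Level 4: 1

The root is level 0 and the size-1 base case is level 4 (the tree spans levels 0 through 4, i.e. 5 levels counting the root), so the depth is the number of divisions: log_2(16) = 4

The recursion tree depth is log_2(16) = 4. At each level, the problem size is divided by 2, so it takes 4 divisions to reduce to a base case of size 1. The algorithm makes 7 recursive calls at each level.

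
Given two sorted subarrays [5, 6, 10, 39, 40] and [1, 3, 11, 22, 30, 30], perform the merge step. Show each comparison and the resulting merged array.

Merging process:

Compare 5 vs 1: take 1 from right. Merged: [1]
Compare 5 vs 3: take 3 from right. Merged: [1, 3]
Compare 5 vs 11: take 5 from left. Merged: [1, 3, 5]
Compare 6 vs 11: take 6 from left. Merged: [1, 3, 5, 6]
Compare 10 vs 11: take 10 from left. Merged: [1, 3, 5, 6, 10]
Compare 39 vs 11: take 11 from right. Merged: [1, 3, 5, 6, 10, 11]
Compare 39 vs 22: take 22 from right. Merged: [1, 3, 5, 6, 10, 11, 22]
Compare 39 vs 30: take 30 from right. Merged: [1, 3, 5, 6, 10, 11, 22, 30]
Compare 39 vs 30: take 30 from right. Merged: [1, 3, 5, 6, 10, 11, 22, 30, 30]
Append remaining from left: [39, 40]. Merged: [1, 3, 5, 6, 10, 11, 22, 30, 30, 39, 40]

Final merged array: [1, 3, 5, 6, 10, 11, 22, 30, 30, 39, 40]
Total comparisons: 9

The merged array is [1, 3, 5, 6, 10, 11, 22, 30, 30, 39, 40], requiring 9 comparisons. The merge step runs in O(n) time where n is the total number of elements.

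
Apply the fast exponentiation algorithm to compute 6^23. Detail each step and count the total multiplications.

Computing 6^23 by squaring (build up from 6^1; each line after the first costs one multiplication):

6^1 = 6
6^2 = (6^1)^2 = 6^2 = 36
6^4 = (6^2)^2 = 36^2 = 1296
6^5 = 6 * 6^4 = 6 * 1296 = 7776
6^10 = (6^5)^2 = 7776^2 = 60466176
6^11 = 6 * 6^10 = 6 * 60466176 = 362797056
6^22 = (6^11)^2 = 362797056^2 = 131621703842267136
6^23 = 6 * 6^22 = 6 * 131621703842267136 = 789730223053602816

Result: 789730223053602816
Multiplications needed: 7 (7 lines after 6^1)

6^23 = 789730223053602816. Using exponentiation by squaring, this requires 7 multiplications. The key idea: if the exponent is even, square the half-power; if odd, multiply by the base once.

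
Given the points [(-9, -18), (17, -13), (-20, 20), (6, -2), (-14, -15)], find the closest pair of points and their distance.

Computing all pairwise distances among 5 points:

d((-9, -18), (17, -13)) = 26.4764
d((-9, -18), (-20, 20)) = 39.5601
d((-9, -18), (6, -2)) = 21.9317
d((-9, -18), (-14, -15)) = 5.831 <-- minimum
d((17, -13), (-20, 20)) = 49.5782
d((17, -13), (6, -2)) = 15.5563
d((17, -13), (-14, -15)) = 31.0644
d((-20, 20), (6, -2)) = 34.0588
d((-20, 20), (-14, -15)) = 35.5106
d((6, -2), (-14, -15)) = 23.8537

Closest pair: (-9, -18) and (-14, -15) with distance 5.831

The closest pair is (-9, -18) and (-14, -15) with Euclidean distance 5.831. For 5 points, brute-force pairwise comparison is shown above. For large n, the divide-and-conquer algorithm (sort by x, recurse on halves, check the dividing strip) achieves O(n log n).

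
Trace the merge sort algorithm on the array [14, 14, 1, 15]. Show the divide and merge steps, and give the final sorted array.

Merge sort trace:

Split: [14, 14, 1, 15] -> [14, 14] and [1, 15]
  Split: [14, 14] -> [14] and [14]
  Merge: [14] + [14] -> [14, 14]
  Split: [1, 15] -> [1] and [15]
  Merge: [1] + [15] -> [1, 15]
Merge: [14, 14] + [1, 15] -> [1, 14, 14, 15]

Final sorted array: [1, 14, 14, 15]

The merge sort proceeds by recursively splitting the array and merging sorted halves.
After all merges, the sorted array is [1, 14, 14, 15].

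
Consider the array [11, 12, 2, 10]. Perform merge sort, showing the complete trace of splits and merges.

Merge sort trace:

Split: [11, 12, 2, 10] -> [11, 12] and [2, 10]
  Split: [11, 12] -> [11] and [12]
  Merge: [11] + [12] -> [11, 12]
  Split: [2, 10] -> [2] and [10]
  Merge: [2] + [10] -> [2, 10]
Merge: [11, 12] + [2, 10] -> [2, 10, 11, 12]

Final sorted array: [2, 10, 11, 12]

The merge sort proceeds by recursively splitting the array and merging sorted halves.
After all merges, the sorted array is [2, 10, 11, 12].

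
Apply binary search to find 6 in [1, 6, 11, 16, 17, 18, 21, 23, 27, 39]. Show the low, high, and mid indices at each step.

Binary search for 6 in [1, 6, 11, 16, 17, 18, 21, 23, 27, 39]:

lo=0, hi=9, mid=4, arr[mid]=17 -> 17 > 6, search left half
lo=0, hi=3, mid=1, arr[mid]=6 -> Found target at index 1!

Binary search finds 6 at index 1 after 2 comparisons. The search repeatedly halves the search space by comparing with the middle element.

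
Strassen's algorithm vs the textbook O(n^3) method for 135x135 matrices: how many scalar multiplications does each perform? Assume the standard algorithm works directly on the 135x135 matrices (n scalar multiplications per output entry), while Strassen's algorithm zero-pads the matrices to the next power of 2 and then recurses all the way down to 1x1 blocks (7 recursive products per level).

Matrix multiplication for 135x135 matrices:

Strassen's algorithm requires power-of-2 dimensions. Pad 135x135 to 256x256 (next power of 2).

Standard algorithm: 135^3 = 2460375 multiplications
Strassen's algorithm: 7^(log2(256)) = 7^8 = 5764801 multiplications
Difference: 2460375 - 5764801 = -3304426 (Strassen uses MORE here due to padding overhead — for small or just-over-power-of-2 n, padding can outweigh the per-level savings)

Standard: 2460375 multiplications (135^3). Strassen: 5764801 multiplications (7^8, after padding to 256x256). Strassen reduces 8 recursive multiplications to 7 at each level.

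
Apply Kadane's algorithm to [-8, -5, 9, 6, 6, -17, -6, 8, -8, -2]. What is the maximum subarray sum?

Using Kadane's algorithm on [-8, -5, 9, 6, 6, -17, -6, 8, -8, -2]:

Scanning through the array:
Position 1 (value -5): max_ending_here = -5, max_so_far = -5
Position 2 (value 9): max_ending_here = 9, max_so_far = 9
Position 3 (value 6): max_ending_here = 15, max_so_far = 15
Position 4 (value 6): max_ending_here = 21, max_so_far = 21
Position 5 (value -17): max_ending_here = 4, max_so_far = 21
Position 6 (value -6): max_ending_here = -2, max_so_far = 21
Position 7 (value 8): max_ending_here = 8, max_so_far = 21
Position 8 (value -8): max_ending_here = 0, max_so_far = 21
Position 9 (value -2): max_ending_here = -2, max_so_far = 21

Maximum subarray: [9, 6, 6]
Maximum sum: 21

The maximum subarray is [9, 6, 6] with sum 21. This subarray runs from index 2 to index 4.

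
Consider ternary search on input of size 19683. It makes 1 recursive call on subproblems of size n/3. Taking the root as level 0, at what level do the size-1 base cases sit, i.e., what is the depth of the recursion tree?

For divide and conquer with division factor 3:

Problem sizes at each level:
Level 0: 19683
Level 1: 6561
Level 2: 2187
Level 3: 729
Level 4: 243
Level 5: 81
Level 6: 27
Level 7: 9
Level 8: 3
Level 9: 1

The root is level 0 and the size-1 base case is level 9 (the tree spans levels 0 through 9, i.e. 10 levels counting the root), so the depth is the number of divisions: log_3(19683) = 9

The recursion tree depth is log_3(19683) = 9. At each level, the problem size is divided by 3, so it takes 9 divisions to reduce to a base case of size 1. The algorithm makes 1 recursive call at each level.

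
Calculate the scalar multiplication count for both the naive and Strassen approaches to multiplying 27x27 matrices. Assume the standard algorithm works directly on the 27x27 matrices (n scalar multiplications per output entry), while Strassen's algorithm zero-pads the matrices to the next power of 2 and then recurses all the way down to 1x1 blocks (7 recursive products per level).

Matrix multiplication for 27x27 matrices:

Strassen's algorithm requires power-of-2 dimensions. Pad 27x27 to 32x32 (next power of 2).

Standard algorithm: 27^3 = 19683 multiplications
Strassen's algorithm: 7^(log2(32)) = 7^5 = 16807 multiplications
Savings: 19683 - 16807 = 2876 multiplications

Standard: 19683 multiplications (27^3). Strassen: 16807 multiplications (7^5, after padding to 32x32). Strassen reduces 8 recursive multiplications to 7 at each level.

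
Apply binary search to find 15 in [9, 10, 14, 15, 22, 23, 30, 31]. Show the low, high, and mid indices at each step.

Binary search for 15 in [9, 10, 14, 15, 22, 23, 30, 31]:

lo=0, hi=7, mid=3, arr[mid]=15 -> Found target at index 3!

Binary search finds 15 at index 3 after 1 comparisons. The search repeatedly halves the search space by comparing with the middle element.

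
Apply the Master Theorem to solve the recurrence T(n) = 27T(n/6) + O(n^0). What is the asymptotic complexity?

Master Theorem for T(n) = 27T(n/6) + O(n^0):

a = 27, b = 6, c = 0
log_b(a) = log_6(27) = 1.8394

Case 1: c = 0 < log_6(27) = 1.8394
T(n) = O(n^(log_6 27))

For T(n) = 27T(n/6) + O(n^0): log_6(27) = 1.8394. This is Case 1 of the Master Theorem (c < log_b(a), work dominated by leaves), giving O(n^(log_6 27)).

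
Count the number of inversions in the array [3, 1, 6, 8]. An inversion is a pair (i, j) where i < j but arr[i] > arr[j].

Finding inversions in [3, 1, 6, 8]:

(0, 1): arr[0]=3 > arr[1]=1

Total inversions: 1

The array has 1 inversion(s): (0,1). Each pair (i,j) satisfies i < j and arr[i] > arr[j].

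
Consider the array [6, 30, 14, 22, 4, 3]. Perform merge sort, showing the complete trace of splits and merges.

Merge sort trace:

Split: [6, 30, 14, 22, 4, 3] -> [6, 30, 14] and [22, 4, 3]
  Split: [6, 30, 14] -> [6] and [30, 14]
    Split: [30, 14] -> [30] and [14]
    Merge: [30] + [14] -> [14, 30]
  Merge: [6] + [14, 30] -> [6, 14, 30]
  Split: [22, 4, 3] -> [22] and [4, 3]
    Split: [4, 3] -> [4] and [3]
    Merge: [4] + [3] -> [3, 4]
  Merge: [22] + [3, 4] -> [3, 4, 22]
Merge: [6, 14, 30] + [3, 4, 22] -> [3, 4, 6, 14, 22, 30]

Final sorted array: [3, 4, 6, 14, 22, 30]

The merge sort proceeds by recursively splitting the array and merging sorted halves.
After all merges, the sorted array is [3, 4, 6, 14, 22, 30].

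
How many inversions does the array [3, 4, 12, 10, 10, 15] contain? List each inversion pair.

Finding inversions in [3, 4, 12, 10, 10, 15]:

(2, 3): arr[2]=12 > arr[3]=10
(2, 4): arr[2]=12 > arr[4]=10

Total inversions: 2

The array has 2 inversion(s): (2,3), (2,4). Each pair (i,j) satisfies i < j and arr[i] > arr[j].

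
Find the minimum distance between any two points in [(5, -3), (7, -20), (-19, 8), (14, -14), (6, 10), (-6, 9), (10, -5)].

Computing all pairwise distances among 7 points:

d((5, -3), (7, -20)) = 17.1172
d((5, -3), (-19, 8)) = 26.4008
d((5, -3), (14, -14)) = 14.2127
d((5, -3), (6, 10)) = 13.0384
d((5, -3), (-6, 9)) = 16.2788
d((5, -3), (10, -5)) = 5.3852 <-- minimum
d((7, -20), (-19, 8)) = 38.2099
d((7, -20), (14, -14)) = 9.2195
d((7, -20), (6, 10)) = 30.0167
d((7, -20), (-6, 9)) = 31.7805
d((7, -20), (10, -5)) = 15.2971
d((-19, 8), (14, -14)) = 39.6611
d((-19, 8), (6, 10)) = 25.0799
d((-19, 8), (-6, 9)) = 13.0384
d((-19, 8), (10, -5)) = 31.7805
d((14, -14), (6, 10)) = 25.2982
d((14, -14), (-6, 9)) = 30.4795
d((14, -14), (10, -5)) = 9.8489
d((6, 10), (-6, 9)) = 12.0416
d((6, 10), (10, -5)) = 15.5242
d((-6, 9), (10, -5)) = 21.2603

Closest pair: (5, -3) and (10, -5) with distance 5.3852

The closest pair is (5, -3) and (10, -5) with Euclidean distance 5.3852. For 7 points, brute-force pairwise comparison is shown above. For large n, the divide-and-conquer algorithm (sort by x, recurse on halves, check the dividing strip) achieves O(n log n).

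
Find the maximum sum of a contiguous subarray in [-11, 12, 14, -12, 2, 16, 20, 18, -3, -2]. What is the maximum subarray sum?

Using Kadane's algorithm on [-11, 12, 14, -12, 2, 16, 20, 18, -3, -2]:

Scanning through the array:
Position 1 (value 12): max_ending_here = 12, max_so_far = 12
Position 2 (value 14): max_ending_here = 26, max_so_far = 26
Position 3 (value -12): max_ending_here = 14, max_so_far = 26
Position 4 (value 2): max_ending_here = 16, max_so_far = 26
Position 5 (value 16): max_ending_here = 32, max_so_far = 32
Position 6 (value 20): max_ending_here = 52, max_so_far = 52
Position 7 (value 18): max_ending_here = 70, max_so_far = 70
Position 8 (value -3): max_ending_here = 67, max_so_far = 70
Position 9 (value -2): max_ending_here = 65, max_so_far = 70

Maximum subarray: [12, 14, -12, 2, 16, 20, 18]
Maximum sum: 70

The maximum subarray is [12, 14, -12, 2, 16, 20, 18] with sum 70. This subarray runs from index 1 to index 7.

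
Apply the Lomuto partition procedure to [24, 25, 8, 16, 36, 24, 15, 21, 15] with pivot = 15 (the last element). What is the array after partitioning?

Lomuto partition with pivot = 15:

Initial array: [24, 25, 8, 16, 36, 24, 15, 21, 15]

arr[0]=24 > 15: no swap
arr[1]=25 > 15: no swap
arr[2]=8 <= 15: swap with position 0, array becomes [8, 25, 24, 16, 36, 24, 15, 21, 15]
arr[3]=16 > 15: no swap
arr[4]=36 > 15: no swap
arr[5]=24 > 15: no swap
arr[6]=15 <= 15: swap with position 1, array becomes [8, 15, 24, 16, 36, 24, 25, 21, 15]
arr[7]=21 > 15: no swap

Place pivot at position 2: [8, 15, 15, 16, 36, 24, 25, 21, 24]
Pivot position: 2

After partitioning with pivot 15, the array becomes [8, 15, 15, 16, 36, 24, 25, 21, 24]. The pivot is placed at index 2. All elements to the left of the pivot are <= 15, and all elements to the right are > 15.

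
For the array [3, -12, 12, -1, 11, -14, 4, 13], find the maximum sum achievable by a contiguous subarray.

Using Kadane's algorithm on [3, -12, 12, -1, 11, -14, 4, 13]:

Scanning through the array:
Position 1 (value -12): max_ending_here = -9, max_so_far = 3
Position 2 (value 12): max_ending_here = 12, max_so_far = 12
Position 3 (value -1): max_ending_here = 11, max_so_far = 12
Position 4 (value 11): max_ending_here = 22, max_so_far = 22
Position 5 (value -14): max_ending_here = 8, max_so_far = 22
Position 6 (value 4): max_ending_here = 12, max_so_far = 22
Position 7 (value 13): max_ending_here = 25, max_so_far = 25

Maximum subarray: [12, -1, 11, -14, 4, 13]
Maximum sum: 25

The maximum subarray is [12, -1, 11, -14, 4, 13] with sum 25. This subarray runs from index 2 to index 7.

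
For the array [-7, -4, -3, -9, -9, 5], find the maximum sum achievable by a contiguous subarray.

Using Kadane's algorithm on [-7, -4, -3, -9, -9, 5]:

Scanning through the array:
Position 1 (value -4): max_ending_here = -4, max_so_far = -4
Position 2 (value -3): max_ending_here = -3, max_so_far = -3
Position 3 (value -9): max_ending_here = -9, max_so_far = -3
Position 4 (value -9): max_ending_here = -9, max_so_far = -3
Position 5 (value 5): max_ending_here = 5, max_so_far = 5

Maximum subarray: [5]
Maximum sum: 5

The maximum subarray is [5] with sum 5. This subarray runs from index 5 to index 5.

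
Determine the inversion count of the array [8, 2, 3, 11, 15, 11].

Finding inversions in [8, 2, 3, 11, 15, 11]:

(0, 1): arr[0]=8 > arr[1]=2
(0, 2): arr[0]=8 > arr[2]=3
(4, 5): arr[4]=15 > arr[5]=11

Total inversions: 3

The array has 3 inversion(s): (0,1), (0,2), (4,5). Each pair (i,j) satisfies i < j and arr[i] > arr[j].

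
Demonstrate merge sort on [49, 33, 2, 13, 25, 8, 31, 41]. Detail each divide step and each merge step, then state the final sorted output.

Merge sort trace:

Split: [49, 33, 2, 13, 25, 8, 31, 41] -> [49, 33, 2, 13] and [25, 8, 31, 41]
  Split: [49, 33, 2, 13] -> [49, 33] and [2, 13]
    Split: [49, 33] -> [49] and [33]
    Merge: [49] + [33] -> [33, 49]
    Split: [2, 13] -> [2] and [13]
    Merge: [2] + [13] -> [2, 13]
  Merge: [33, 49] + [2, 13] -> [2, 13, 33, 49]
  Split: [25, 8, 31, 41] -> [25, 8] and [31, 41]
    Split: [25, 8] -> [25] and [8]
    Merge: [25] + [8] -> [8, 25]
    Split: [31, 41] -> [31] and [41]
    Merge: [31] + [41] -> [31, 41]
  Merge: [8, 25] + [31, 41] -> [8, 25, 31, 41]
Merge: [2, 13, 33, 49] + [8, 25, 31, 41] -> [2, 8, 13, 25, 31, 33, 41, 49]

Final sorted array: [2, 8, 13, 25, 31, 33, 41, 49]

The merge sort proceeds by recursively splitting the array and merging sorted halves.
After all merges, the sorted array is [2, 8, 13, 25, 31, 33, 41, 49].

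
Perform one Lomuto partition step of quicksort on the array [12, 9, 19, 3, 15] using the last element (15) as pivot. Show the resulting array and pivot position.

Lomuto partition with pivot = 15:

Initial array: [12, 9, 19, 3, 15]

arr[0]=12 <= 15: swap with position 0, array becomes [12, 9, 19, 3, 15]
arr[1]=9 <= 15: swap with position 1, array becomes [12, 9, 19, 3, 15]
arr[2]=19 > 15: no swap
arr[3]=3 <= 15: swap with position 2, array becomes [12, 9, 3, 19, 15]

Place pivot at position 3: [12, 9, 3, 15, 19]
Pivot position: 3

After partitioning with pivot 15, the array becomes [12, 9, 3, 15, 19]. The pivot is placed at index 3. All elements to the left of the pivot are <= 15, and all elements to the right are > 15.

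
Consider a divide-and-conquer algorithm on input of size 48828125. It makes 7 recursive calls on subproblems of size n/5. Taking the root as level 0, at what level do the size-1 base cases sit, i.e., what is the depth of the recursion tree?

For divide and conquer with division factor 5:

Problem sizes at each level:
Level 0: 48828125
Level 1: 9765625
Level 2: 1953125
Level 3: 390625
Level 4: 78125
Level 5: 15625
Level 6: 3125
Level 7: 625
Level 8: 125
Level 9: 25
Level 10: 5
Level 11: 1

The root is level 0 and the size-1 base case is level 11 (the tree spans levels 0 through 11, i.e. 12 levels counting the root), so the depth is the number of divisions: log_5(48828125) = 11

The recursion tree depth is log_5(48828125) = 11. At each level, the problem size is divided by 5, so it takes 11 divisions to reduce to a base case of size 1. The algorithm makes 7 recursive calls at each level.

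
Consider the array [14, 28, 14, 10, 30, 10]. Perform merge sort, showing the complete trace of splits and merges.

Merge sort trace:

Split: [14, 28, 14, 10, 30, 10] -> [14, 28, 14] and [10, 30, 10]
  Split: [14, 28, 14] -> [14] and [28, 14]
    Split: [28, 14] -> [28] and [14]
    Merge: [28] + [14] -> [14, 28]
  Merge: [14] + [14, 28] -> [14, 14, 28]
  Split: [10, 30, 10] -> [10] and [30, 10]
    Split: [30, 10] -> [30] and [10]
    Merge: [30] + [10] -> [10, 30]
  Merge: [10] + [10, 30] -> [10, 10, 30]
Merge: [14, 14, 28] + [10, 10, 30] -> [10, 10, 14, 14, 28, 30]

Final sorted array: [10, 10, 14, 14, 28, 30]

The merge sort proceeds by recursively splitting the array and merging sorted halves.
After all merges, the sorted array is [10, 10, 14, 14, 28, 30].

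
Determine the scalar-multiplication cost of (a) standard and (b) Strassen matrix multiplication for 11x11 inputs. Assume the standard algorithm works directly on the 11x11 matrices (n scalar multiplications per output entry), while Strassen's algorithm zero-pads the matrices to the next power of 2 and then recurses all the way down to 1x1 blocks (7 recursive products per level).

Matrix multiplication for 11x11 matrices:

Strassen's algorithm requires power-of-2 dimensions. Pad 11x11 to 16x16 (next power of 2).

Standard algorithm: 11^3 = 1331 multiplications
Strassen's algorithm: 7^(log2(16)) = 7^4 = 2401 multiplications
Difference: 1331 - 2401 = -1070 (Strassen uses MORE here due to padding overhead — for small or just-over-power-of-2 n, padding can outweigh the per-level savings)

Standard: 1331 multiplications (11^3). Strassen: 2401 multiplications (7^4, after padding to 16x16). Strassen reduces 8 recursive multiplications to 7 at each level.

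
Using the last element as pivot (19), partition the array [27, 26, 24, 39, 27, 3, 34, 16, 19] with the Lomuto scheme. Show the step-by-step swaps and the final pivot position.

Lomuto partition with pivot = 19:

Initial array: [27, 26, 24, 39, 27, 3, 34, 16, 19]

arr[0]=27 > 19: no swap
arr[1]=26 > 19: no swap
arr[2]=24 > 19: no swap
arr[3]=39 > 19: no swap
arr[4]=27 > 19: no swap
arr[5]=3 <= 19: swap with position 0, array becomes [3, 26, 24, 39, 27, 27, 34, 16, 19]
arr[6]=34 > 19: no swap
arr[7]=16 <= 19: swap with position 1, array becomes [3, 16, 24, 39, 27, 27, 34, 26, 19]

Place pivot at position 2: [3, 16, 19, 39, 27, 27, 34, 26, 24]
Pivot position: 2

After partitioning with pivot 19, the array becomes [3, 16, 19, 39, 27, 27, 34, 26, 24]. The pivot is placed at index 2. All elements to the left of the pivot are <= 19, and all elements to the right are > 19.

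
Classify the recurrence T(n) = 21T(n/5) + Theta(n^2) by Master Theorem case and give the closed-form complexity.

Master Theorem for T(n) = 21T(n/5) + O(n^2):

a = 21, b = 5, c = 2
log_b(a) = log_5(21) = 1.8917

Case 3: c = 2 > log_5(21) = 1.8917
T(n) = O(n^2) = O(n^2)

For T(n) = 21T(n/5) + O(n^2): log_5(21) = 1.8917. This is Case 3 of the Master Theorem (c > log_b(a), work dominated by root), giving O(n^2).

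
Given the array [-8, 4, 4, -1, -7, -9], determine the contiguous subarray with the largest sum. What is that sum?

Using Kadane's algorithm on [-8, 4, 4, -1, -7, -9]:

Scanning through the array:
Position 1 (value 4): max_ending_here = 4, max_so_far = 4
Position 2 (value 4): max_ending_here = 8, max_so_far = 8
Position 3 (value -1): max_ending_here = 7, max_so_far = 8
Position 4 (value -7): max_ending_here = 0, max_so_far = 8
Position 5 (value -9): max_ending_here = -9, max_so_far = 8

Maximum subarray: [4, 4]
Maximum sum: 8

The maximum subarray is [4, 4] with sum 8. This subarray runs from index 1 to index 2.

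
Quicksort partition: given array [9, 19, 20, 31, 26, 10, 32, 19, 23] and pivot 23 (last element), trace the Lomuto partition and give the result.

Lomuto partition with pivot = 23:

Initial array: [9, 19, 20, 31, 26, 10, 32, 19, 23]

arr[0]=9 <= 23: swap with position 0, array becomes [9, 19, 20, 31, 26, 10, 32, 19, 23]
arr[1]=19 <= 23: swap with position 1, array becomes [9, 19, 20, 31, 26, 10, 32, 19, 23]
arr[2]=20 <= 23: swap with position 2, array becomes [9, 19, 20, 31, 26, 10, 32, 19, 23]
arr[3]=31 > 23: no swap
arr[4]=26 > 23: no swap
arr[5]=10 <= 23: swap with position 3, array becomes [9, 19, 20, 10, 26, 31, 32, 19, 23]
arr[6]=32 > 23: no swap
arr[7]=19 <= 23: swap with position 4, array becomes [9, 19, 20, 10, 19, 31, 32, 26, 23]

Place pivot at position 5: [9, 19, 20, 10, 19, 23, 32, 26, 31]
Pivot position: 5

After partitioning with pivot 23, the array becomes [9, 19, 20, 10, 19, 23, 32, 26, 31]. The pivot is placed at index 5. All elements to the left of the pivot are <= 23, and all elements to the right are > 23.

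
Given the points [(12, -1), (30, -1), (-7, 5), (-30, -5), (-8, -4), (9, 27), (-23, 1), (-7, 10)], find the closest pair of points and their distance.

Computing all pairwise distances among 8 points:

d((12, -1), (30, -1)) = 18.0
d((12, -1), (-7, 5)) = 19.9249
d((12, -1), (-30, -5)) = 42.19
d((12, -1), (-8, -4)) = 20.2237
d((12, -1), (9, 27)) = 28.1603
d((12, -1), (-23, 1)) = 35.0571
d((12, -1), (-7, 10)) = 21.9545
d((30, -1), (-7, 5)) = 37.4833
d((30, -1), (-30, -5)) = 60.1332
d((30, -1), (-8, -4)) = 38.1182
d((30, -1), (9, 27)) = 35.0
d((30, -1), (-23, 1)) = 53.0377
d((30, -1), (-7, 10)) = 38.6005
d((-7, 5), (-30, -5)) = 25.0799
d((-7, 5), (-8, -4)) = 9.0554
d((-7, 5), (9, 27)) = 27.2029
d((-7, 5), (-23, 1)) = 16.4924
d((-7, 5), (-7, 10)) = 5.0 <-- minimum
d((-30, -5), (-8, -4)) = 22.0227
d((-30, -5), (9, 27)) = 50.448
d((-30, -5), (-23, 1)) = 9.2195
d((-30, -5), (-7, 10)) = 27.4591
d((-8, -4), (9, 27)) = 35.3553
d((-8, -4), (-23, 1)) = 15.8114
d((-8, -4), (-7, 10)) = 14.0357
d((9, 27), (-23, 1)) = 41.2311
d((9, 27), (-7, 10)) = 23.3452
d((-23, 1), (-7, 10)) = 18.3576

Closest pair: (-7, 5) and (-7, 10) with distance 5.0

The closest pair is (-7, 5) and (-7, 10) with Euclidean distance 5.0. For 8 points, brute-force pairwise comparison is shown above. For large n, the divide-and-conquer algorithm (sort by x, recurse on halves, check the dividing strip) achieves O(n log n).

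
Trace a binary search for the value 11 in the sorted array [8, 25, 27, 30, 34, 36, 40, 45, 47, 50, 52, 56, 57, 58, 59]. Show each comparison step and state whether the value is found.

Binary search for 11 in [8, 25, 27, 30, 34, 36, 40, 45, 47, 50, 52, 56, 57, 58, 59]:

lo=0, hi=14, mid=7, arr[mid]=45 -> 45 > 11, search left half
lo=0, hi=6, mid=3, arr[mid]=30 -> 30 > 11, search left half
lo=0, hi=2, mid=1, arr[mid]=25 -> 25 > 11, search left half
lo=0, hi=0, mid=0, arr[mid]=8 -> 8 < 11, search right half
lo=1 > hi=0, target 11 not found

Binary search determines that 11 is not in the array after 4 comparisons. The search space was exhausted without finding the target.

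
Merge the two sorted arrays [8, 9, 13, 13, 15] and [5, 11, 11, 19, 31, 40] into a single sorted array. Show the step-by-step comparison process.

Merging process:

Compare 8 vs 5: take 5 from right. Merged: [5]
Compare 8 vs 11: take 8 from left. Merged: [5, 8]
Compare 9 vs 11: take 9 from left. Merged: [5, 8, 9]
Compare 13 vs 11: take 11 from right. Merged: [5, 8, 9, 11]
Compare 13 vs 11: take 11 from right. Merged: [5, 8, 9, 11, 11]
Compare 13 vs 19: take 13 from left. Merged: [5, 8, 9, 11, 11, 13]
Compare 13 vs 19: take 13 from left. Merged: [5, 8, 9, 11, 11, 13, 13]
Compare 15 vs 19: take 15 from left. Merged: [5, 8, 9, 11, 11, 13, 13, 15]
Append remaining from right: [19, 31, 40]. Merged: [5, 8, 9, 11, 11, 13, 13, 15, 19, 31, 40]

Final merged array: [5, 8, 9, 11, 11, 13, 13, 15, 19, 31, 40]
Total comparisons: 8

The merged array is [5, 8, 9, 11, 11, 13, 13, 15, 19, 31, 40], requiring 8 comparisons. The merge step runs in O(n) time where n is the total number of elements.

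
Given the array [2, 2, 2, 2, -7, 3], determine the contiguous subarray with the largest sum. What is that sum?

Using Kadane's algorithm on [2, 2, 2, 2, -7, 3]:

Scanning through the array:
Position 1 (value 2): max_ending_here = 4, max_so_far = 4
Position 2 (value 2): max_ending_here = 6, max_so_far = 6
Position 3 (value 2): max_ending_here = 8, max_so_far = 8
Position 4 (value -7): max_ending_here = 1, max_so_far = 8
Position 5 (value 3): max_ending_here = 4, max_so_far = 8

Maximum subarray: [2, 2, 2, 2]
Maximum sum: 8

The maximum subarray is [2, 2, 2, 2] with sum 8. This subarray runs from index 0 to index 3.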